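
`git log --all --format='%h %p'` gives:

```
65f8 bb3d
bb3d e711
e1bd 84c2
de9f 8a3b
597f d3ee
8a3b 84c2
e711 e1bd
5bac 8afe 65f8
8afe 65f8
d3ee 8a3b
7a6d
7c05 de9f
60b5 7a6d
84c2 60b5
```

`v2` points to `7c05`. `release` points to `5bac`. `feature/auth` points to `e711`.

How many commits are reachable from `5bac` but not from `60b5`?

Reachable from 5bac: {5bac, 60b5, 65f8, 7a6d, 84c2, 8afe, bb3d, e1bd, e711}.
Reachable from 60b5: {60b5, 7a6d}.
In 5bac's history but not 60b5's: {5bac, 65f8, 84c2, 8afe, bb3d, e1bd, e711} — 7 commits.

7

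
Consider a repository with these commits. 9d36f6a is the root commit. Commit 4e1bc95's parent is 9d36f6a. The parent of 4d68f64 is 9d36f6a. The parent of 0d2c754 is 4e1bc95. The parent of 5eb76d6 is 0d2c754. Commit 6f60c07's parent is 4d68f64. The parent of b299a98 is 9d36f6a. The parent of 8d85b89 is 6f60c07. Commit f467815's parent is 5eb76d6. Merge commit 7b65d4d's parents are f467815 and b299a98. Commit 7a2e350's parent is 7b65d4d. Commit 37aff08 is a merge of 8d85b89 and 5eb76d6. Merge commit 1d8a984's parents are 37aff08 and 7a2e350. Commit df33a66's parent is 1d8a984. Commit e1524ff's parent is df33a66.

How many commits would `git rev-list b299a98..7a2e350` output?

6

Reachable from 7a2e350: {0d2c754, 4e1bc95, 5eb76d6, 7a2e350, 7b65d4d, 9d36f6a, b299a98, f467815}.
Reachable from b299a98: {9d36f6a, b299a98}.
In 7a2e350's history but not b299a98's: {0d2c754, 4e1bc95, 5eb76d6, 7a2e350, 7b65d4d, f467815} — 6 commits.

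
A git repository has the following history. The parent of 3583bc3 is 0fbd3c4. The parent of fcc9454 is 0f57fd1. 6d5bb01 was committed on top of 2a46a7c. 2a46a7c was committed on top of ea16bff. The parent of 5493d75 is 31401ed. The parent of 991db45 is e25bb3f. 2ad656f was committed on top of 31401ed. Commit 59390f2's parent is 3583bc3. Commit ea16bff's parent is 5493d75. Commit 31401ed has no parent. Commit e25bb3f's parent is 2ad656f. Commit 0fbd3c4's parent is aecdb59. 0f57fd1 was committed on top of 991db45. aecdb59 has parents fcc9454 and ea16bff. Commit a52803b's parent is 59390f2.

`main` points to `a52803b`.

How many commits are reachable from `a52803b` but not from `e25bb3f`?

Reachable from a52803b: {0f57fd1, 0fbd3c4, 2ad656f, 31401ed, 3583bc3, 5493d75, 59390f2, 991db45, a52803b, aecdb59, e25bb3f, ea16bff, fcc9454}.
Reachable from e25bb3f: {2ad656f, 31401ed, e25bb3f}.
In a52803b's history but not e25bb3f's: {0f57fd1, 0fbd3c4, 3583bc3, 5493d75, 59390f2, 991db45, a52803b, aecdb59, ea16bff, fcc9454} — 10 commits.

10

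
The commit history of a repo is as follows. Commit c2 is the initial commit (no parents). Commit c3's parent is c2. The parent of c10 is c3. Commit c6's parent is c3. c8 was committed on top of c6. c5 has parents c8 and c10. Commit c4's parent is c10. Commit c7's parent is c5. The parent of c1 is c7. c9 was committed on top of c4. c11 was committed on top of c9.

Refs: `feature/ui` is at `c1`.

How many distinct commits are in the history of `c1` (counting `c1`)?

Walking parent pointers from c1: reachable set = {c1, c10, c2, c3, c5, c6, c7, c8}.
That is 8 commits.

8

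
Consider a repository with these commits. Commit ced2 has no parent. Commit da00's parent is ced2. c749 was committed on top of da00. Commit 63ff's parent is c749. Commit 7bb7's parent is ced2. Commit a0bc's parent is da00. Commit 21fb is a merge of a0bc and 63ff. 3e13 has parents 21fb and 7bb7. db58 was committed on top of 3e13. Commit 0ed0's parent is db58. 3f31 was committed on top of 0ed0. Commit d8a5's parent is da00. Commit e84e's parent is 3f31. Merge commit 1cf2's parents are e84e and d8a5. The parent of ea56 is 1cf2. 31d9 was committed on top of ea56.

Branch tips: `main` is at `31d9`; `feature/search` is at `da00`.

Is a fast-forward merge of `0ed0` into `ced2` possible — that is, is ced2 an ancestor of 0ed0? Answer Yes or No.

A fast-forward from ced2 to 0ed0 is possible iff ced2 is an ancestor of 0ed0.
Ancestors of 0ed0: {0ed0, 21fb, 3e13, 63ff, 7bb7, a0bc, c749, ced2, da00, db58}.
ced2 is among them, so fast-forward is possible.

Yes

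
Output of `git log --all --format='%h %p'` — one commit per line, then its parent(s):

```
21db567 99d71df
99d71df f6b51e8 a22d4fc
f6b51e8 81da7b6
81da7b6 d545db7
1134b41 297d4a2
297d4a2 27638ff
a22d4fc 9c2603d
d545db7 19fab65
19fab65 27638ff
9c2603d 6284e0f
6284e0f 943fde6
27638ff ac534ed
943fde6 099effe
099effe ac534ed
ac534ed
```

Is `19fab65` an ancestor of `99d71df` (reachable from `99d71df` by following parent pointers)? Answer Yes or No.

Ancestors of 99d71df (commits reachable by following parents): {099effe, 19fab65, 27638ff, 6284e0f, 81da7b6, 943fde6, 99d71df, 9c2603d, a22d4fc, ac534ed, d545db7, f6b51e8}.
19fab65 is in that set, so it is an ancestor of 99d71df.

Yes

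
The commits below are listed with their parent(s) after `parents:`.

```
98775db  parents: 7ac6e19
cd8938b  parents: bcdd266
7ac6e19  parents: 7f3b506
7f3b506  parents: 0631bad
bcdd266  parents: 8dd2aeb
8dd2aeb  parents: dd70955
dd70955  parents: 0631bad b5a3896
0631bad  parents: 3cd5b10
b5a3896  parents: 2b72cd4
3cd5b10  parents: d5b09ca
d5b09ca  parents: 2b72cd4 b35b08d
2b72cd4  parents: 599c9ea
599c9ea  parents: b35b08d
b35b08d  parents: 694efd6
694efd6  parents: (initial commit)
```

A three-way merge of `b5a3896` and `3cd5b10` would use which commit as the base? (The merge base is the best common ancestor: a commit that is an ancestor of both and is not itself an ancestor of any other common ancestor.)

2b72cd4

Ancestors of b5a3896: {2b72cd4, 599c9ea, 694efd6, b35b08d, b5a3896}.
Ancestors of 3cd5b10: {2b72cd4, 3cd5b10, 599c9ea, 694efd6, b35b08d, d5b09ca}.
Common ancestors: {2b72cd4, 599c9ea, 694efd6, b35b08d}.
Among these, 2b72cd4 is not an ancestor of any other common ancestor — it is the merge base.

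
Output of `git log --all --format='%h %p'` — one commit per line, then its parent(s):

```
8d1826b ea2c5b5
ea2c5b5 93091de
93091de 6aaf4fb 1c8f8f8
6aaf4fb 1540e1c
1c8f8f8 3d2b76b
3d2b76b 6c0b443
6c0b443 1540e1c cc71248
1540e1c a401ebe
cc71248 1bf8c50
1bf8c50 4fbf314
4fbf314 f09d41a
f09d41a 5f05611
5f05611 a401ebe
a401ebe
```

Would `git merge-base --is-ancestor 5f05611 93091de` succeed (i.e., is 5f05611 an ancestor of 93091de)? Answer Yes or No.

Yes

Ancestors of 93091de (commits reachable by following parents): {1540e1c, 1bf8c50, 1c8f8f8, 3d2b76b, 4fbf314, 5f05611, 6aaf4fb, 6c0b443, 93091de, a401ebe, cc71248, f09d41a}.
5f05611 is in that set, so it is an ancestor of 93091de.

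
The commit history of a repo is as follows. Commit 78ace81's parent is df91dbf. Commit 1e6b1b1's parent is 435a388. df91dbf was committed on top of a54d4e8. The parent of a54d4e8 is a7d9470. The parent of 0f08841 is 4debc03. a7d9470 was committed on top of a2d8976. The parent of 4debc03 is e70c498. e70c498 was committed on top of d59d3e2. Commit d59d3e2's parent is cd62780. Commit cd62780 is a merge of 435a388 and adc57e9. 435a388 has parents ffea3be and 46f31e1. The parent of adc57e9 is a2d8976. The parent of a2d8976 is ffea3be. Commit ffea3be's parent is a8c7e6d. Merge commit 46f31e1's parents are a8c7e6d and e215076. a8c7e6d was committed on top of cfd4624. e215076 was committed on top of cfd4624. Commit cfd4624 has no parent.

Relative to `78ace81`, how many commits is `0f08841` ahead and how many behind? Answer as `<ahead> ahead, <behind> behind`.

Reachable from 0f08841: {0f08841, 435a388, 46f31e1, 4debc03, a2d8976, a8c7e6d, adc57e9, cd62780, cfd4624, d59d3e2, e215076, e70c498, ffea3be}.
Reachable from 78ace81: {78ace81, a2d8976, a54d4e8, a7d9470, a8c7e6d, cfd4624, df91dbf, ffea3be}.
Only in 0f08841's history (ahead): {0f08841, 435a388, 46f31e1, 4debc03, adc57e9, cd62780, d59d3e2, e215076, e70c498} — 9.
Only in 78ace81's history (behind): {78ace81, a54d4e8, a7d9470, df91dbf} — 4.

9 ahead, 4 behind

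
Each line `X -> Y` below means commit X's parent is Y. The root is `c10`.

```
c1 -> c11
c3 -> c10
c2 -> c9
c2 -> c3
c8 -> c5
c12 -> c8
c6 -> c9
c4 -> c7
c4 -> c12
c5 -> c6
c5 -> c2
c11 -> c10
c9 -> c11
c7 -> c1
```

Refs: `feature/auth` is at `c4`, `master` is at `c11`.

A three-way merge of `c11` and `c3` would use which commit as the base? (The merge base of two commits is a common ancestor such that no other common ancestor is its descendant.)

c10

Ancestors of c11: {c10, c11}.
Ancestors of c3: {c10, c3}.
Common ancestors: {c10}.
The only common ancestor is c10, so it is the merge base.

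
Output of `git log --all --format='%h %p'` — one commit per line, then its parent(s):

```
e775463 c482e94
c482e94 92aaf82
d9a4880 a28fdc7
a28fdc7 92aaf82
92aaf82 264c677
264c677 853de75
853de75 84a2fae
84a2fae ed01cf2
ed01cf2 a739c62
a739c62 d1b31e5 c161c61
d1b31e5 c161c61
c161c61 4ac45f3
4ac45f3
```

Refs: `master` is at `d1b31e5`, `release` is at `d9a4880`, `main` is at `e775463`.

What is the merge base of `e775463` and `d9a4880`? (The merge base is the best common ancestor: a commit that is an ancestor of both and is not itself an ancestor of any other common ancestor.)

Ancestors of e775463: {264c677, 4ac45f3, 84a2fae, 853de75, 92aaf82, a739c62, c161c61, c482e94, d1b31e5, e775463, ed01cf2}.
Ancestors of d9a4880: {264c677, 4ac45f3, 84a2fae, 853de75, 92aaf82, a28fdc7, a739c62, c161c61, d1b31e5, d9a4880, ed01cf2}.
Common ancestors: {264c677, 4ac45f3, 84a2fae, 853de75, 92aaf82, a739c62, c161c61, d1b31e5, ed01cf2}.
Among these, 92aaf82 is not an ancestor of any other common ancestor — it is the merge base.

92aaf82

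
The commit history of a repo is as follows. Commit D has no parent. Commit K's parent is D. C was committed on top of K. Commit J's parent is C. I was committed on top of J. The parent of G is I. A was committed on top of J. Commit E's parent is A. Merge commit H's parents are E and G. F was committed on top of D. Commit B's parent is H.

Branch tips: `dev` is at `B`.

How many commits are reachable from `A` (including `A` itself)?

5

Walking parent pointers from A: reachable set = {A, C, D, J, K}.
That is 5 commits.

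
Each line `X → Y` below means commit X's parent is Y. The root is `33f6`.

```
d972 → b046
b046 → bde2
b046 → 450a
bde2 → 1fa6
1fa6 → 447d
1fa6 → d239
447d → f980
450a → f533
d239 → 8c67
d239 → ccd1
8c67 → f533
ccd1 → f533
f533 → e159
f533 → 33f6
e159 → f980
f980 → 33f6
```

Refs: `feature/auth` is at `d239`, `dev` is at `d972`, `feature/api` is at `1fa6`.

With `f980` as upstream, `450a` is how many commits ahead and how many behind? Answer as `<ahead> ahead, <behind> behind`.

Reachable from 450a: {33f6, 450a, e159, f533, f980}.
Reachable from f980: {33f6, f980}.
Only in 450a's history (ahead): {450a, e159, f533} — 3.
Only in f980's history (behind): {} — 0.

3 ahead, 0 behind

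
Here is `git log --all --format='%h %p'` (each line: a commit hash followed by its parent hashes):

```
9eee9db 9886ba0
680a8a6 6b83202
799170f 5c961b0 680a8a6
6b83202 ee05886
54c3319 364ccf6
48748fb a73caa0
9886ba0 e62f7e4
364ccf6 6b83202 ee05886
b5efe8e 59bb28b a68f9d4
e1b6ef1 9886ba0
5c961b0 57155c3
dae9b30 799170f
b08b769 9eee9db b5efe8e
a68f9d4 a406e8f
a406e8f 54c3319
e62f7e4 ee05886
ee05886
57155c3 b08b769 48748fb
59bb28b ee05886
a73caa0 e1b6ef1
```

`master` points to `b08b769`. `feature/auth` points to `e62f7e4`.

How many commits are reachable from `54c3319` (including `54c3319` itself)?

4

Walking parent pointers from 54c3319: reachable set = {364ccf6, 54c3319, 6b83202, ee05886}.
That is 4 commits.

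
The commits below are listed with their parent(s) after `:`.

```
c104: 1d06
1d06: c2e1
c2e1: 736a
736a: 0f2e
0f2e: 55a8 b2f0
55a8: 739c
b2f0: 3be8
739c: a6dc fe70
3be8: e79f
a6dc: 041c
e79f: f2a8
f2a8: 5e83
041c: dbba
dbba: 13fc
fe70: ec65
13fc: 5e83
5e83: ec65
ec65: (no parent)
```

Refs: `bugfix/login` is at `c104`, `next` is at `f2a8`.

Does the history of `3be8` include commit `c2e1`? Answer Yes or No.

No

Ancestors of 3be8: {3be8, 5e83, e79f, ec65, f2a8}.
c2e1 is not in that set, so it is not an ancestor of 3be8.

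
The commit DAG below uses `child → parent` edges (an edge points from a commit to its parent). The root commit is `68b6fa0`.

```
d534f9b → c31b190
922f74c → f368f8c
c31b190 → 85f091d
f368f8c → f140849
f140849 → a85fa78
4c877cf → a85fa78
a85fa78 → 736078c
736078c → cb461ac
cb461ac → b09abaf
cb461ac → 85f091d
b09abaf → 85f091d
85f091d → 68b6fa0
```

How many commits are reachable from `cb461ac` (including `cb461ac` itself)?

Walking parent pointers from cb461ac: reachable set = {68b6fa0, 85f091d, b09abaf, cb461ac}.
That is 4 commits.

4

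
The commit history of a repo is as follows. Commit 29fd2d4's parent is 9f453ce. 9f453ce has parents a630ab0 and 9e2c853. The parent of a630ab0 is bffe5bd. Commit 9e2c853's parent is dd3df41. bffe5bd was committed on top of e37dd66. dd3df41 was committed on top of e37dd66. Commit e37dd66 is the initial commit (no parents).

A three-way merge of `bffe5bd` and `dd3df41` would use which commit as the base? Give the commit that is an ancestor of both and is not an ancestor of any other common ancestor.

Ancestors of bffe5bd: {bffe5bd, e37dd66}.
Ancestors of dd3df41: {dd3df41, e37dd66}.
Common ancestors: {e37dd66}.
The only common ancestor is e37dd66, so it is the merge base.

e37dd66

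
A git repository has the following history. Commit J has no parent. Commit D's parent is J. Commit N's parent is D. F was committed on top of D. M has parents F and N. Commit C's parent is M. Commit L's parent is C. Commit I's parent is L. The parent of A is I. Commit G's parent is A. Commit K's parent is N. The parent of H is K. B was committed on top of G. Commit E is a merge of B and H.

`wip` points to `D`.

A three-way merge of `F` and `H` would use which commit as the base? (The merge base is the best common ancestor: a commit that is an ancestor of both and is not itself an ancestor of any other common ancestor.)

D

Ancestors of F: {D, F, J}.
Ancestors of H: {D, H, J, K, N}.
Common ancestors: {D, J}.
Among these, D is not an ancestor of any other common ancestor — it is the merge base.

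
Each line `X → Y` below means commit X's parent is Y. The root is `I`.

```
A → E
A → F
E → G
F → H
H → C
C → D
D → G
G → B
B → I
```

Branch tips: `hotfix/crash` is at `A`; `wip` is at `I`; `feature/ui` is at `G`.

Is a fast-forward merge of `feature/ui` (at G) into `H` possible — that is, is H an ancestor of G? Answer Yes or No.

A fast-forward from H to G is possible iff H is an ancestor of G.
Ancestors of G: {B, G, I}.
H is not among them, so fast-forward is not possible.

No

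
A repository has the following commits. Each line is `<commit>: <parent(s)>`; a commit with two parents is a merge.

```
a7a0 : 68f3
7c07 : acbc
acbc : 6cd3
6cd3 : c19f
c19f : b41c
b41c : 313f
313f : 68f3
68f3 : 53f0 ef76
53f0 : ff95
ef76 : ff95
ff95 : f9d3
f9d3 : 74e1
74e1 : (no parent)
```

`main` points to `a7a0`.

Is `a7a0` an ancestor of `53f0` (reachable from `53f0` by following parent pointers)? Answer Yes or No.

Ancestors of 53f0: {53f0, 74e1, f9d3, ff95}.
a7a0 is not in that set, so it is not an ancestor of 53f0.

No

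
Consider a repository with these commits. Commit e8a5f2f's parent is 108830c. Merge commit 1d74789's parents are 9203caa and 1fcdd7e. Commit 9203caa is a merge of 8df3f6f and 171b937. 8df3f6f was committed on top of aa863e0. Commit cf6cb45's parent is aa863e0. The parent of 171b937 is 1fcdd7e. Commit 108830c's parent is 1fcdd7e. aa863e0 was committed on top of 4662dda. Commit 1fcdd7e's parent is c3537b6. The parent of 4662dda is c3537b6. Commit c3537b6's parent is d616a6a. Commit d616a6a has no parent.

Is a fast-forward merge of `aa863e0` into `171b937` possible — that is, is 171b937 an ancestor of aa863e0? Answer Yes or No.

A fast-forward from 171b937 to aa863e0 is possible iff 171b937 is an ancestor of aa863e0.
Ancestors of aa863e0: {4662dda, aa863e0, c3537b6, d616a6a}.
171b937 is not among them, so fast-forward is not possible.

No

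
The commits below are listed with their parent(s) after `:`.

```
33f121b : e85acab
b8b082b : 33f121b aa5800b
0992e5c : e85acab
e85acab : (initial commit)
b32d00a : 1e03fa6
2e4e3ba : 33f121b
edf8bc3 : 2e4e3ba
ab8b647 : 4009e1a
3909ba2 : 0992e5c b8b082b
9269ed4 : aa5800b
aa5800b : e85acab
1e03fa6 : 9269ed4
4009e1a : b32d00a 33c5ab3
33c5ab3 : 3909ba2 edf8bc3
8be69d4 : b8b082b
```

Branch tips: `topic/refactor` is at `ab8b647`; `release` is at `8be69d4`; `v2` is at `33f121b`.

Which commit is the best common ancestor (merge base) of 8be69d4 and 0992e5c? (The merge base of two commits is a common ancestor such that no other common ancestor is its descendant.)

e85acab

Ancestors of 8be69d4: {33f121b, 8be69d4, aa5800b, b8b082b, e85acab}.
Ancestors of 0992e5c: {0992e5c, e85acab}.
Common ancestors: {e85acab}.
The only common ancestor is e85acab, so it is the merge base.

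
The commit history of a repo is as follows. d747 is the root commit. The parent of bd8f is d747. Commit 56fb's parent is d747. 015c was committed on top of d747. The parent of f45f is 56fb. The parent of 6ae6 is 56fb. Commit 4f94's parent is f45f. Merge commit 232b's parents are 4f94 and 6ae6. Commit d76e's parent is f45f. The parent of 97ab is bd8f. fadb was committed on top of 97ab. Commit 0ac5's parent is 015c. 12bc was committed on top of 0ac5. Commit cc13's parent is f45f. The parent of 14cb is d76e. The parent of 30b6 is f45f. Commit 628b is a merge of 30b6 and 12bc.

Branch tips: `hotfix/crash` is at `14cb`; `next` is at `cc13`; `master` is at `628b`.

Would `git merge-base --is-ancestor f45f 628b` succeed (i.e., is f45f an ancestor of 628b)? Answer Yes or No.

Ancestors of 628b (commits reachable by following parents): {015c, 0ac5, 12bc, 30b6, 56fb, 628b, d747, f45f}.
f45f is in that set, so it is an ancestor of 628b.

Yes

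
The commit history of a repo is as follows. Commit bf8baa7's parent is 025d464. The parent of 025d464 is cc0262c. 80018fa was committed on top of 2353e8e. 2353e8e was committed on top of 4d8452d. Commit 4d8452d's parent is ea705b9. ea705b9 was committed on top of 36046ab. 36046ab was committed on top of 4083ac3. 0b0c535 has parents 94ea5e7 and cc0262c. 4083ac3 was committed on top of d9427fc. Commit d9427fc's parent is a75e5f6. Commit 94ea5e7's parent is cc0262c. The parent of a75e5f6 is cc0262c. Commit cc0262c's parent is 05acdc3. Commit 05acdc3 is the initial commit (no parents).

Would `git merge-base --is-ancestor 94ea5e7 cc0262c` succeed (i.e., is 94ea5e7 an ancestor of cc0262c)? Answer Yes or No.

Ancestors of cc0262c: {05acdc3, cc0262c}.
94ea5e7 is not in that set, so it is not an ancestor of cc0262c.

No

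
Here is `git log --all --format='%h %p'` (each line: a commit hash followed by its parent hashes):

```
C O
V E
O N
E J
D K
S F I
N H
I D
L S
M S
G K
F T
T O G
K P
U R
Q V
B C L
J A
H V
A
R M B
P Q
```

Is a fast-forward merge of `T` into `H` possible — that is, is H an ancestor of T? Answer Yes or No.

A fast-forward from H to T is possible iff H is an ancestor of T.
Ancestors of T: {A, E, G, H, J, K, N, O, P, Q, T, V}.
H is among them, so fast-forward is possible.

Yes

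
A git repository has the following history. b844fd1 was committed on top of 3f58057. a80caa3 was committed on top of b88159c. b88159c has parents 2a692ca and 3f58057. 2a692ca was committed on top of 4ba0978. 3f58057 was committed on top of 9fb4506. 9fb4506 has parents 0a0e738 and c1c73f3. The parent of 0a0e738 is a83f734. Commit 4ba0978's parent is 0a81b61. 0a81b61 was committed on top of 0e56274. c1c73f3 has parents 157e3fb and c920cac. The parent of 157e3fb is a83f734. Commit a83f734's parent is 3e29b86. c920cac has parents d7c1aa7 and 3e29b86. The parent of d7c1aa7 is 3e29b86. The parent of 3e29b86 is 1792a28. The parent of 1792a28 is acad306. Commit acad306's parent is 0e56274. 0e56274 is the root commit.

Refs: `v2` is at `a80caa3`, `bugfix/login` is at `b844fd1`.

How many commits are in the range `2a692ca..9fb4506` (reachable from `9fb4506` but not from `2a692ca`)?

Reachable from 9fb4506: {0a0e738, 0e56274, 157e3fb, 1792a28, 3e29b86, 9fb4506, a83f734, acad306, c1c73f3, c920cac, d7c1aa7}.
Reachable from 2a692ca: {0a81b61, 0e56274, 2a692ca, 4ba0978}.
In 9fb4506's history but not 2a692ca's: {0a0e738, 157e3fb, 1792a28, 3e29b86, 9fb4506, a83f734, acad306, c1c73f3, c920cac, d7c1aa7} — 10 commits.

10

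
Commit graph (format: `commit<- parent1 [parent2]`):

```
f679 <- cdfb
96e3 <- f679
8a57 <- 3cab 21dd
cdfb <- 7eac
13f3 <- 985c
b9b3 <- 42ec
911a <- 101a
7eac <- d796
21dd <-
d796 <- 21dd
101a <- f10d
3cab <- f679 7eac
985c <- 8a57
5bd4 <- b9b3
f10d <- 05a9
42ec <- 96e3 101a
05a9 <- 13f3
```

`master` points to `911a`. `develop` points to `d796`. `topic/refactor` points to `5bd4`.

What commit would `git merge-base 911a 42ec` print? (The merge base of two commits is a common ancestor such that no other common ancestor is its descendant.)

Ancestors of 911a: {05a9, 101a, 13f3, 21dd, 3cab, 7eac, 8a57, 911a, 985c, cdfb, d796, f10d, f679}.
Ancestors of 42ec: {05a9, 101a, 13f3, 21dd, 3cab, 42ec, 7eac, 8a57, 96e3, 985c, cdfb, d796, f10d, f679}.
Common ancestors: {05a9, 101a, 13f3, 21dd, 3cab, 7eac, 8a57, 985c, cdfb, d796, f10d, f679}.
Among these, 101a is not an ancestor of any other common ancestor — it is the merge base.

101a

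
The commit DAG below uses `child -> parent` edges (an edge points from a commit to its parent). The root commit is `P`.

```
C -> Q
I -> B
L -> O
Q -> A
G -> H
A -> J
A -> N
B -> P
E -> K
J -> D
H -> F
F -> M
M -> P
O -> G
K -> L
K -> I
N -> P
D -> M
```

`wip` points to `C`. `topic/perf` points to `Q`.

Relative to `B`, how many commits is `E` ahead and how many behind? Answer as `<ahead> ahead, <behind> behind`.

9 ahead, 0 behind

Reachable from E: {B, E, F, G, H, I, K, L, M, O, P}.
Reachable from B: {B, P}.
Only in E's history (ahead): {E, F, G, H, I, K, L, M, O} — 9.
Only in B's history (behind): {} — 0.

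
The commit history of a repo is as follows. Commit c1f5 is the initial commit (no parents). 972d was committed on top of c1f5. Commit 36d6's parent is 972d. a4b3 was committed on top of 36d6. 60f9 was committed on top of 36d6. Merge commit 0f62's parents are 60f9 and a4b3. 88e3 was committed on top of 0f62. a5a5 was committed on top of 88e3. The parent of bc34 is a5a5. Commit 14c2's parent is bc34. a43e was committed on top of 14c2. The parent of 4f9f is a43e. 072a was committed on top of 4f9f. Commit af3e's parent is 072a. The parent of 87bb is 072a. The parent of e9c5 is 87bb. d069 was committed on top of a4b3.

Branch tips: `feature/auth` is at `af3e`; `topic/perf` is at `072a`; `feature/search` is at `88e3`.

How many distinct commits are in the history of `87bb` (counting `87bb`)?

Walking parent pointers from 87bb: reachable set = {072a, 0f62, 14c2, 36d6, 4f9f, 60f9, 87bb, 88e3, 972d, a43e, a4b3, a5a5, bc34, c1f5}.
That is 14 commits.

14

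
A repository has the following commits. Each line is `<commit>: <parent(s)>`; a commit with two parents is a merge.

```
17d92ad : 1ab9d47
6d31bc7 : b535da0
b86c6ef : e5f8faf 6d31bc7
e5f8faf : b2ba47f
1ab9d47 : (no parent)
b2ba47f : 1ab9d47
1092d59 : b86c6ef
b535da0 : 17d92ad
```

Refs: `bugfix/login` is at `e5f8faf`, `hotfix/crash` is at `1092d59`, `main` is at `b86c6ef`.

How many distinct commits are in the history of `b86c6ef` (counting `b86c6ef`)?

7

Walking parent pointers from b86c6ef: reachable set = {17d92ad, 1ab9d47, 6d31bc7, b2ba47f, b535da0, b86c6ef, e5f8faf}.
That is 7 commits.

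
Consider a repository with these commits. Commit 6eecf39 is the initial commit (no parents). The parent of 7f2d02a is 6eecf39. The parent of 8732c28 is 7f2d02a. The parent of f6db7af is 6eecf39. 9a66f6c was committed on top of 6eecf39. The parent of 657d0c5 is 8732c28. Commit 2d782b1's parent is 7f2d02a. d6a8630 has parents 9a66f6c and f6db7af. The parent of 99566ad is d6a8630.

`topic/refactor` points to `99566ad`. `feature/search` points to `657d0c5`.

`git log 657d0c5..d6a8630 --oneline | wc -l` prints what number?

Reachable from d6a8630: {6eecf39, 9a66f6c, d6a8630, f6db7af}.
Reachable from 657d0c5: {657d0c5, 6eecf39, 7f2d02a, 8732c28}.
In d6a8630's history but not 657d0c5's: {9a66f6c, d6a8630, f6db7af} — 3 commits.

3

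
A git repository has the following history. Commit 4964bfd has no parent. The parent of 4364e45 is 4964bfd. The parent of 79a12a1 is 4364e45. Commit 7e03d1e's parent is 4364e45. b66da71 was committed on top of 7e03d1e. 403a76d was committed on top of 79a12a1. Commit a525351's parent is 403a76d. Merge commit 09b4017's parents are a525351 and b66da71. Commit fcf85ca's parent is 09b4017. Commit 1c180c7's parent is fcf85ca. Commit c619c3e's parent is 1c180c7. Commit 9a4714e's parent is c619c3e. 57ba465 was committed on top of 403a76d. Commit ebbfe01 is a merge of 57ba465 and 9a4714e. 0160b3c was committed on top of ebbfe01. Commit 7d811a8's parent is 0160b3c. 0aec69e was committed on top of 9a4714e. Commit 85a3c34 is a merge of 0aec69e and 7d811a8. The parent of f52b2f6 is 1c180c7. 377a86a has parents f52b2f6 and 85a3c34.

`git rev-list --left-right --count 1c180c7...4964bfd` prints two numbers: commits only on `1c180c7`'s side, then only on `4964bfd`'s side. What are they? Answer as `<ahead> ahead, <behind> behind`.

9 ahead, 0 behind

Reachable from 1c180c7: {09b4017, 1c180c7, 403a76d, 4364e45, 4964bfd, 79a12a1, 7e03d1e, a525351, b66da71, fcf85ca}.
Reachable from 4964bfd: {4964bfd}.
Only in 1c180c7's history (ahead): {09b4017, 1c180c7, 403a76d, 4364e45, 79a12a1, 7e03d1e, a525351, b66da71, fcf85ca} — 9.
Only in 4964bfd's history (behind): {} — 0.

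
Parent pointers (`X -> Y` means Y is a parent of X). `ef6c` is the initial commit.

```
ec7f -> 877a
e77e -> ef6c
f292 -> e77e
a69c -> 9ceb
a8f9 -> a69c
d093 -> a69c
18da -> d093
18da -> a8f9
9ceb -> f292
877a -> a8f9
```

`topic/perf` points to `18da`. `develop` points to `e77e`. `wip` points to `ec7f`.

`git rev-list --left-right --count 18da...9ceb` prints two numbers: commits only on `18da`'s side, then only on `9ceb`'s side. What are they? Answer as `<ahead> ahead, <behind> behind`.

Reachable from 18da: {18da, 9ceb, a69c, a8f9, d093, e77e, ef6c, f292}.
Reachable from 9ceb: {9ceb, e77e, ef6c, f292}.
Only in 18da's history (ahead): {18da, a69c, a8f9, d093} — 4.
Only in 9ceb's history (behind): {} — 0.

4 ahead, 0 behind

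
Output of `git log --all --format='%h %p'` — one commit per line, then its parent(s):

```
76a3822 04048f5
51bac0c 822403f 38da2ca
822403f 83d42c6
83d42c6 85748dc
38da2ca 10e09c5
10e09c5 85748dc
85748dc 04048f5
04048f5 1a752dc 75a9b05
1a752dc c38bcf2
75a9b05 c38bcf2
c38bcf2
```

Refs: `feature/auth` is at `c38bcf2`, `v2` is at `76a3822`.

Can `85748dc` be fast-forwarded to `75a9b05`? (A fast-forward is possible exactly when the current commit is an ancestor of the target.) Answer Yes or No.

No

A fast-forward from 85748dc to 75a9b05 is possible iff 85748dc is an ancestor of 75a9b05.
Ancestors of 75a9b05: {75a9b05, c38bcf2}.
85748dc is not among them, so fast-forward is not possible.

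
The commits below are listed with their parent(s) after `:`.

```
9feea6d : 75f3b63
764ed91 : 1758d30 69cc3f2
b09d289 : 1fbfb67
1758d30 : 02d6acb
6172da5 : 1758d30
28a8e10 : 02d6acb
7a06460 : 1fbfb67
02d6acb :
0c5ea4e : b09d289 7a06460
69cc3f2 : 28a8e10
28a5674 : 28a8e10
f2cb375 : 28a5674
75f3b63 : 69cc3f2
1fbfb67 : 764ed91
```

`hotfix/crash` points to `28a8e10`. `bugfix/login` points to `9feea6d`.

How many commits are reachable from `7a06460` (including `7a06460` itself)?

Walking parent pointers from 7a06460: reachable set = {02d6acb, 1758d30, 1fbfb67, 28a8e10, 69cc3f2, 764ed91, 7a06460}.
That is 7 commits.

7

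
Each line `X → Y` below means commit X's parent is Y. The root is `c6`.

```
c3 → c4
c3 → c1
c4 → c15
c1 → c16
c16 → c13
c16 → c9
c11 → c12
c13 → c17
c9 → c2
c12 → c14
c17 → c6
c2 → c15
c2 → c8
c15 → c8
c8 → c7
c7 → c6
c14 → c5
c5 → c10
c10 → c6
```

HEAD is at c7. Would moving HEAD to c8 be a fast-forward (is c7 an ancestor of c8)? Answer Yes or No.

A fast-forward from c7 to c8 is possible iff c7 is an ancestor of c8.
Ancestors of c8: {c6, c7, c8}.
c7 is among them, so fast-forward is possible.

Yes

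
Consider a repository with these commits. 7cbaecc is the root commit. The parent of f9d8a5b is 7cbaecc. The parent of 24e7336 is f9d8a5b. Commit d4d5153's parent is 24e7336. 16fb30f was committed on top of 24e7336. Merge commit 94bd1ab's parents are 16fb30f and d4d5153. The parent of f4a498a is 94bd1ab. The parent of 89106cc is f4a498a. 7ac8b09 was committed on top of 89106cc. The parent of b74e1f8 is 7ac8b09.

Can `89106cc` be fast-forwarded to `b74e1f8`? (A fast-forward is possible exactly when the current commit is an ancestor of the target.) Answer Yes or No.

Yes

A fast-forward from 89106cc to b74e1f8 is possible iff 89106cc is an ancestor of b74e1f8.
Ancestors of b74e1f8: {16fb30f, 24e7336, 7ac8b09, 7cbaecc, 89106cc, 94bd1ab, b74e1f8, d4d5153, f4a498a, f9d8a5b}.
89106cc is among them, so fast-forward is possible.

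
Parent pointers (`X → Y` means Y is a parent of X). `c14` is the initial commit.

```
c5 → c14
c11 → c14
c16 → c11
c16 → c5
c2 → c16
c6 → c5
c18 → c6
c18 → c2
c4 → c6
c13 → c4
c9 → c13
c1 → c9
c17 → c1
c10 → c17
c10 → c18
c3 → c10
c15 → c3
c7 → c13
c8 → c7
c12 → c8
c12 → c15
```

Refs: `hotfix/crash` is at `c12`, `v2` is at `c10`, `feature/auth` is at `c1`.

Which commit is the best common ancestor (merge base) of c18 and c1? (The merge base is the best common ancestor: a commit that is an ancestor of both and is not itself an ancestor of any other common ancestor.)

Ancestors of c18: {c11, c14, c16, c18, c2, c5, c6}.
Ancestors of c1: {c1, c13, c14, c4, c5, c6, c9}.
Common ancestors: {c14, c5, c6}.
Among these, c6 is not an ancestor of any other common ancestor — it is the merge base.

c6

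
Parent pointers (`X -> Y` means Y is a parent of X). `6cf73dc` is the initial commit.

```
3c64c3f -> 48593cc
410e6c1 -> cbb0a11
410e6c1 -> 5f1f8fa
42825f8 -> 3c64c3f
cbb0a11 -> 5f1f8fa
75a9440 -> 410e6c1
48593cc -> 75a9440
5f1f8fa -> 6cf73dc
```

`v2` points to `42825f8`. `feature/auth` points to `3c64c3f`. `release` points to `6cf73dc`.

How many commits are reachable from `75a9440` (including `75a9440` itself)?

Walking parent pointers from 75a9440: reachable set = {410e6c1, 5f1f8fa, 6cf73dc, 75a9440, cbb0a11}.
That is 5 commits.

5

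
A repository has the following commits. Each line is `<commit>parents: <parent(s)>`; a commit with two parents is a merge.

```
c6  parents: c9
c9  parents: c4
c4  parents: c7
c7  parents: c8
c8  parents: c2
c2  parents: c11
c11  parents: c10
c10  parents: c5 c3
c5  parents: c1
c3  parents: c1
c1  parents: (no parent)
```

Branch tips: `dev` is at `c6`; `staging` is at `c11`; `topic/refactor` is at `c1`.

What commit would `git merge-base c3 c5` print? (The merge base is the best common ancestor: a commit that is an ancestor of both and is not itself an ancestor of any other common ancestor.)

c1

Ancestors of c3: {c1, c3}.
Ancestors of c5: {c1, c5}.
Common ancestors: {c1}.
The only common ancestor is c1, so it is the merge base.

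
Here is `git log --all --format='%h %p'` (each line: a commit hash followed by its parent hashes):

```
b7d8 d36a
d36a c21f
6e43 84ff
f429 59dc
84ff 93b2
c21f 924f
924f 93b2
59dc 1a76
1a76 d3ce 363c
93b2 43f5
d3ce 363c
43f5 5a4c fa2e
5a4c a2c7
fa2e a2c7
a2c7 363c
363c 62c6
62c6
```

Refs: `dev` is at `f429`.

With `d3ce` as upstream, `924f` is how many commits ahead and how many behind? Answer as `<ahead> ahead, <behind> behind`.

Reachable from 924f: {363c, 43f5, 5a4c, 62c6, 924f, 93b2, a2c7, fa2e}.
Reachable from d3ce: {363c, 62c6, d3ce}.
Only in 924f's history (ahead): {43f5, 5a4c, 924f, 93b2, a2c7, fa2e} — 6.
Only in d3ce's history (behind): {d3ce} — 1.

6 ahead, 1 behind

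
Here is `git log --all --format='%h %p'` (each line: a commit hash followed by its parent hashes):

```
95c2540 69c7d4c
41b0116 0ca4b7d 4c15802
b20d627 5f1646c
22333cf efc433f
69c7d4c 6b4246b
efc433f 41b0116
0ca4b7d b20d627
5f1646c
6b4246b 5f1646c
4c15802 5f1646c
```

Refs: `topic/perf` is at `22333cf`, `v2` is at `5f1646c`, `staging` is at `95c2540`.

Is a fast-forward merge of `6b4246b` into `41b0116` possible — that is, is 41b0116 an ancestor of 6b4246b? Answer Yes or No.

A fast-forward from 41b0116 to 6b4246b is possible iff 41b0116 is an ancestor of 6b4246b.
Ancestors of 6b4246b: {5f1646c, 6b4246b}.
41b0116 is not among them, so fast-forward is not possible.

No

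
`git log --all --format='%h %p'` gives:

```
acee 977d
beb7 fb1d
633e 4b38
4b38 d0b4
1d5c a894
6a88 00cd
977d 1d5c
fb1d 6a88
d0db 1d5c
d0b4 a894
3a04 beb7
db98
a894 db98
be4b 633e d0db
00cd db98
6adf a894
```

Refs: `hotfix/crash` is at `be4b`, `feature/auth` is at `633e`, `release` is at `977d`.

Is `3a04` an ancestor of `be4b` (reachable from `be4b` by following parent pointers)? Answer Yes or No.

Ancestors of be4b: {1d5c, 4b38, 633e, a894, be4b, d0b4, d0db, db98}.
3a04 is not in that set, so it is not an ancestor of be4b.

No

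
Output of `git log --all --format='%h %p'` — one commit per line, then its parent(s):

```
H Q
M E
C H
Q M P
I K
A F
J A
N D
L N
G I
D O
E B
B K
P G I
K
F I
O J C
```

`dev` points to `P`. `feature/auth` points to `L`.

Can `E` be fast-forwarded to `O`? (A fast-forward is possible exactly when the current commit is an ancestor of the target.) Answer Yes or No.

Yes

A fast-forward from E to O is possible iff E is an ancestor of O.
Ancestors of O: {A, B, C, E, F, G, H, I, J, K, M, O, P, Q}.
E is among them, so fast-forward is possible.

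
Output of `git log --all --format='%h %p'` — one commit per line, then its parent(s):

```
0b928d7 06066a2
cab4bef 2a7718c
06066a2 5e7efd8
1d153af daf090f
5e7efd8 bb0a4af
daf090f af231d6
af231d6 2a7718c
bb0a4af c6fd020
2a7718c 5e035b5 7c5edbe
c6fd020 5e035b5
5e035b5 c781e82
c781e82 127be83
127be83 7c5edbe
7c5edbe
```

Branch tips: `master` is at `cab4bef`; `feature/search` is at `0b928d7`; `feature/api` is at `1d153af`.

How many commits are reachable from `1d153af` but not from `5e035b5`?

4

Reachable from 1d153af: {127be83, 1d153af, 2a7718c, 5e035b5, 7c5edbe, af231d6, c781e82, daf090f}.
Reachable from 5e035b5: {127be83, 5e035b5, 7c5edbe, c781e82}.
In 1d153af's history but not 5e035b5's: {1d153af, 2a7718c, af231d6, daf090f} — 4 commits.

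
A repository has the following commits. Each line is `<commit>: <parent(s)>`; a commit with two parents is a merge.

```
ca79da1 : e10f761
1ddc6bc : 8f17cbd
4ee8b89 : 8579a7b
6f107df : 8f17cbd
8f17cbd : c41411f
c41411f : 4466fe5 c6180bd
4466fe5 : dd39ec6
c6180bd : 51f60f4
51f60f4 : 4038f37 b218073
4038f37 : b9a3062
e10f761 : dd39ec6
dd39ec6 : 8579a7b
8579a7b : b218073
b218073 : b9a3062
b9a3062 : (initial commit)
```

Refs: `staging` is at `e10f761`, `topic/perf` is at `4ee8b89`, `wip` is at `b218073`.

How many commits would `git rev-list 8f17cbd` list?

10

Walking parent pointers from 8f17cbd: reachable set = {4038f37, 4466fe5, 51f60f4, 8579a7b, 8f17cbd, b218073, b9a3062, c41411f, c6180bd, dd39ec6}.
That is 10 commits.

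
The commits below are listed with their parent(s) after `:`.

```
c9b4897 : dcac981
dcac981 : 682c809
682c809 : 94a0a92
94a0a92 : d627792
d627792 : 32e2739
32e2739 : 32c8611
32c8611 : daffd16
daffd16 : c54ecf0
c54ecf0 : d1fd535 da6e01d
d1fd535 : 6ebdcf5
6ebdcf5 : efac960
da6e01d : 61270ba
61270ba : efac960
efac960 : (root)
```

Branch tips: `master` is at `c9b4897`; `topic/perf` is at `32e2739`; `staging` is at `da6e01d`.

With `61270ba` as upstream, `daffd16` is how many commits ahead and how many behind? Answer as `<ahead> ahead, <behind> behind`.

5 ahead, 0 behind

Reachable from daffd16: {61270ba, 6ebdcf5, c54ecf0, d1fd535, da6e01d, daffd16, efac960}.
Reachable from 61270ba: {61270ba, efac960}.
Only in daffd16's history (ahead): {6ebdcf5, c54ecf0, d1fd535, da6e01d, daffd16} — 5.
Only in 61270ba's history (behind): {} — 0.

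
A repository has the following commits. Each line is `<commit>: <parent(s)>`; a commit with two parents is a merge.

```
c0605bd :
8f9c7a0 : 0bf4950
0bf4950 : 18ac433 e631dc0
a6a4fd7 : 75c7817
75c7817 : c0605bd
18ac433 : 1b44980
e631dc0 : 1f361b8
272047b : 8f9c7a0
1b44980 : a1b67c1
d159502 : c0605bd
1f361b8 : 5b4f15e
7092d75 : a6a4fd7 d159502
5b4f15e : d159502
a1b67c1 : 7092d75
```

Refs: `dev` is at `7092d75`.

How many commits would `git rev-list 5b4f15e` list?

Walking parent pointers from 5b4f15e: reachable set = {5b4f15e, c0605bd, d159502}.
That is 3 commits.

3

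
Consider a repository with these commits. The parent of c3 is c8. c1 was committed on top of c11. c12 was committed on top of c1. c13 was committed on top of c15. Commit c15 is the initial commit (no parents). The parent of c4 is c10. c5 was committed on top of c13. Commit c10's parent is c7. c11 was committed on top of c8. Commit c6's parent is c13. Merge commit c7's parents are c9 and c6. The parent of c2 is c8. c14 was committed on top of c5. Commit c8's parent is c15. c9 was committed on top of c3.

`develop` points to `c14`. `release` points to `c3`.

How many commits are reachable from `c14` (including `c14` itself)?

Walking parent pointers from c14: reachable set = {c13, c14, c15, c5}.
That is 4 commits.

4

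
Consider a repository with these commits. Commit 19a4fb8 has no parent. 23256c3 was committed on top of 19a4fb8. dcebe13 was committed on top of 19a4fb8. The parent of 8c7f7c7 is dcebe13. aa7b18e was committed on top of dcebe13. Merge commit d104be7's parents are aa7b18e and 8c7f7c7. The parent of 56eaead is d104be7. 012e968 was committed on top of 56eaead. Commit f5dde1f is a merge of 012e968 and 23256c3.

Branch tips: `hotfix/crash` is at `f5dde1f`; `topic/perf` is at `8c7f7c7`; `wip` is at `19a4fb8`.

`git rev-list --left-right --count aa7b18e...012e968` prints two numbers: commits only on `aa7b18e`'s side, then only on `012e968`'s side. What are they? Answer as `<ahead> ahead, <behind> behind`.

0 ahead, 4 behind

Reachable from aa7b18e: {19a4fb8, aa7b18e, dcebe13}.
Reachable from 012e968: {012e968, 19a4fb8, 56eaead, 8c7f7c7, aa7b18e, d104be7, dcebe13}.
Only in aa7b18e's history (ahead): {} — 0.
Only in 012e968's history (behind): {012e968, 56eaead, 8c7f7c7, d104be7} — 4.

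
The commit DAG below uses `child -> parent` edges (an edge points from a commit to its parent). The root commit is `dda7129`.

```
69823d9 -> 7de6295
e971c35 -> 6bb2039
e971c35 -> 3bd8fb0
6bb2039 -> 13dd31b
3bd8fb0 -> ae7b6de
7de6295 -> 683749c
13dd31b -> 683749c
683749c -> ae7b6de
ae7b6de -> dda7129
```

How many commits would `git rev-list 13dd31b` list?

4

Walking parent pointers from 13dd31b: reachable set = {13dd31b, 683749c, ae7b6de, dda7129}.
That is 4 commits.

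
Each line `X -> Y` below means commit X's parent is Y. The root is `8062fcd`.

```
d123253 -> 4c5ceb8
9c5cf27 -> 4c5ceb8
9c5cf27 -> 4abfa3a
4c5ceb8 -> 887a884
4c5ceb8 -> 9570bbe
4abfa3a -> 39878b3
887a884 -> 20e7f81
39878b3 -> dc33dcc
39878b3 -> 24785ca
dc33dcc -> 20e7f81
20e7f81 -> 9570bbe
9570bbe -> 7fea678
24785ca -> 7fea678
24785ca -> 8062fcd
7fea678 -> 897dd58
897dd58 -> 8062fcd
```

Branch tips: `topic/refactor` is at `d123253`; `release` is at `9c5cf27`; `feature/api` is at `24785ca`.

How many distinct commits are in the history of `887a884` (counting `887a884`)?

Walking parent pointers from 887a884: reachable set = {20e7f81, 7fea678, 8062fcd, 887a884, 897dd58, 9570bbe}.
That is 6 commits.

6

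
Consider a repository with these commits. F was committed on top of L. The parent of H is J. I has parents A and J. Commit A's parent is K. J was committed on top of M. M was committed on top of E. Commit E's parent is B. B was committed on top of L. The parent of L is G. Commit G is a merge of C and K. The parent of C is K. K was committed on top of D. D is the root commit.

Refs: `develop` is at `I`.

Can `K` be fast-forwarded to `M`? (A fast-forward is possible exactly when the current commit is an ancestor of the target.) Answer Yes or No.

Yes

A fast-forward from K to M is possible iff K is an ancestor of M.
Ancestors of M: {B, C, D, E, G, K, L, M}.
K is among them, so fast-forward is possible.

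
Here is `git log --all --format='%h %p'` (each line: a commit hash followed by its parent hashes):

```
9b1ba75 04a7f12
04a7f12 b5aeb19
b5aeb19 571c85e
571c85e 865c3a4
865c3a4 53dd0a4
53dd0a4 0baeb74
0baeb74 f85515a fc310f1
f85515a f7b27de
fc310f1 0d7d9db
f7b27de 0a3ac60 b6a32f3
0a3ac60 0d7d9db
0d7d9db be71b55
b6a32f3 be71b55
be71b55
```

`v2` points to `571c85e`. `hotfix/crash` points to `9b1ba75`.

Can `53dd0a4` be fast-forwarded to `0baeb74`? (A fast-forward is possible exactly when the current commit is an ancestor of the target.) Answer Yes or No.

No

A fast-forward from 53dd0a4 to 0baeb74 is possible iff 53dd0a4 is an ancestor of 0baeb74.
Ancestors of 0baeb74: {0a3ac60, 0baeb74, 0d7d9db, b6a32f3, be71b55, f7b27de, f85515a, fc310f1}.
53dd0a4 is not among them, so fast-forward is not possible.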